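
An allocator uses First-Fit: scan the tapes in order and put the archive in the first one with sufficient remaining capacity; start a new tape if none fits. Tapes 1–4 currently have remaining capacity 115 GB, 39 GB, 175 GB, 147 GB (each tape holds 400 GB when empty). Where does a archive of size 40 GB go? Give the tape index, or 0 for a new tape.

Tapes with room: tape 1 (115 GB), tape 3 (175 GB), tape 4 (147 GB).
The first with room is tape 1.

1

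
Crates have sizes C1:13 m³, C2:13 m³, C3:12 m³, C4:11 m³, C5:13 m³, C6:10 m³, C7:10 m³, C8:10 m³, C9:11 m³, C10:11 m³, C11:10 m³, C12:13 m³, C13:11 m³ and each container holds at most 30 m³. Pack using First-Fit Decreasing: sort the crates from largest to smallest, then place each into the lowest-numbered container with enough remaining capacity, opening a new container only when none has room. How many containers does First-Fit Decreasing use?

Sorted descending: 13, 13, 13, 13, 12, 11, 11, 11, 11, 10, 10, 10, 10.
Put 13 m³ in container 1; 17 m³ remain.
Put 13 m³ in container 1; 4 m³ remain.
Put 13 m³ in container 2; 17 m³ remain.
Put 13 m³ in container 2; 4 m³ remain.
Put 12 m³ in container 3; 18 m³ remain.
Put 11 m³ in container 3; 7 m³ remain.
Put 11 m³ in container 4; 19 m³ remain.
Put 11 m³ in container 4; 8 m³ remain.
Put 11 m³ in container 5; 19 m³ remain.
Put 10 m³ in container 5; 9 m³ remain.
Put 10 m³ in container 6; 20 m³ remain.
Put 10 m³ in container 6; 10 m³ remain.
Put 10 m³ in container 6; 0 m³ remain.
Final containers: [13,13] [13,13] [12,11] [11,11] [11,10] [10,10,10].

6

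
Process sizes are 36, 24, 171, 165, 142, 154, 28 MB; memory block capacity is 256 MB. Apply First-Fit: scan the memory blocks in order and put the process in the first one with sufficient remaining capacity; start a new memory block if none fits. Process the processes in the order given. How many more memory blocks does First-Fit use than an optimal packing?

0

First-Fit: [36,24,171] [165,28] [142] [154] → 4 memory blocks.
4 processes exceed 128 MB (half the capacity), and no two of those can share a memory block, so at least 4 memory blocks are needed.
So 4 is already optimal.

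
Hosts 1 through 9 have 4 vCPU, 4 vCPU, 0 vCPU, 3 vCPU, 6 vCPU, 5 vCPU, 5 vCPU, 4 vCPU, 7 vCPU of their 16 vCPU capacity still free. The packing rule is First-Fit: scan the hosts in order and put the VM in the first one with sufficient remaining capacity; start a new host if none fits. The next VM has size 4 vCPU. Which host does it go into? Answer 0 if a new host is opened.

Hosts with room: host 1 (4 vCPU), host 2 (4 vCPU), host 5 (6 vCPU), host 6 (5 vCPU), host 7 (5 vCPU), host 8 (4 vCPU), host 9 (7 vCPU).
The first with room is host 1.

1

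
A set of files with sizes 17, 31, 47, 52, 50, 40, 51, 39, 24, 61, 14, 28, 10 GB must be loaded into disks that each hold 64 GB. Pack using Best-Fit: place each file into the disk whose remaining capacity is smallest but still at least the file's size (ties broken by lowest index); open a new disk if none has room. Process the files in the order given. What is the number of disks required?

Put 17 GB in disk 1; 47 GB remain.
Put 31 GB in disk 1; 16 GB remain.
Put 47 GB in disk 2; 17 GB remain.
Put 52 GB in disk 3; 12 GB remain.
Put 50 GB in disk 4; 14 GB remain.
Put 40 GB in disk 5; 24 GB remain.
Put 51 GB in disk 6; 13 GB remain.
Put 39 GB in disk 7; 25 GB remain.
Put 24 GB in disk 5; 0 GB remain.
Put 61 GB in disk 8; 3 GB remain.
Put 14 GB in disk 4; 0 GB remain.
Put 28 GB in disk 9; 36 GB remain.
Put 10 GB in disk 3; 2 GB remain.
Final disks: [17,31] [47] [52,10] [50,14] [40,24] [51] [39] [61] [28].

9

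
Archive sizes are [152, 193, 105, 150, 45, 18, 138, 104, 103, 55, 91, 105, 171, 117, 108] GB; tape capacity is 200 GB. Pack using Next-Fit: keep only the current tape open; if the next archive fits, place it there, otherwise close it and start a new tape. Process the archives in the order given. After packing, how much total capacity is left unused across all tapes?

152 GB → tape 1 (remaining 48 GB)
193 GB → tape 2 (remaining 7 GB)
105 GB → tape 3 (remaining 95 GB)
150 GB → tape 4 (remaining 50 GB)
45 GB → tape 4 (remaining 5 GB)
18 GB → tape 5 (remaining 182 GB)
138 GB → tape 5 (remaining 44 GB)
104 GB → tape 6 (remaining 96 GB)
103 GB → tape 7 (remaining 97 GB)
55 GB → tape 7 (remaining 42 GB)
91 GB → tape 8 (remaining 109 GB)
105 GB → tape 8 (remaining 4 GB)
171 GB → tape 9 (remaining 29 GB)
117 GB → tape 10 (remaining 83 GB)
108 GB → tape 11 (remaining 92 GB)
11 tapes × 200 GB = 2200 GB; used 1655 GB; unused 545 GB.

545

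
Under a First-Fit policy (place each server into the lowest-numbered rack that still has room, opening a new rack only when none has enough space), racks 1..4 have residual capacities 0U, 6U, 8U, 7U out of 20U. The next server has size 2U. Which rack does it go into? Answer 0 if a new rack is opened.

Racks with room: rack 2 (6U), rack 3 (8U), rack 4 (7U).
The first with room is rack 2.

2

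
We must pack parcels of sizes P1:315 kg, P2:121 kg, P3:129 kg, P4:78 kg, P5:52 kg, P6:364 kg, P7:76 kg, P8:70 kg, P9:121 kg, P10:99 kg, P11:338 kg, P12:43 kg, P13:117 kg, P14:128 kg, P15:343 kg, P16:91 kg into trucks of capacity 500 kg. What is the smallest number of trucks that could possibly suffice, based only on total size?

5

Total size = 315 + 121 + 129 + 78 + 52 + 364 + 76 + 70 + 121 + 99 + 338 + 43 + 117 + 128 + 343 + 91 = 2485 kg.
⌈2485 / 500⌉ = 5.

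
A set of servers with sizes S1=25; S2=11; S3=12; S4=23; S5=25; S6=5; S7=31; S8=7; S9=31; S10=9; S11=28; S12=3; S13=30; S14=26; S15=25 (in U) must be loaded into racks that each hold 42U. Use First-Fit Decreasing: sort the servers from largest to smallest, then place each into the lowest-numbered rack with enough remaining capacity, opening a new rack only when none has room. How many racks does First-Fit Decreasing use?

9

Sorted descending: 31, 31, 30, 28, 26, 25, 25, 25, 23, 12, 11, 9, 7, 5, 3.
rack 1: place 31U, 11U left
rack 2: place 31U, 11U left
rack 3: place 30U, 12U left
rack 4: place 28U, 14U left
rack 5: place 26U, 16U left
rack 6: place 25U, 17U left
rack 7: place 25U, 17U left
rack 8: place 25U, 17U left
rack 9: place 23U, 19U left
rack 3: place 12U, 0U left
rack 1: place 11U, 0U left
rack 2: place 9U, 2U left
rack 4: place 7U, 7U left
rack 4: place 5U, 2U left
rack 5: place 3U, 13U left
Final racks: [31,11] [31,9] [30,12] [28,7,5] [26,3] [25] [25] [25] [23].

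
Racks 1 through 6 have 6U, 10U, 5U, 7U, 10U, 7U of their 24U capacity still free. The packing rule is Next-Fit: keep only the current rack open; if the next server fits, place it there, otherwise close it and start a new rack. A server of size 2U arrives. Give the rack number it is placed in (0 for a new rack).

Next-Fit only looks at rack 6, which has 7U free.
2U fits there.

6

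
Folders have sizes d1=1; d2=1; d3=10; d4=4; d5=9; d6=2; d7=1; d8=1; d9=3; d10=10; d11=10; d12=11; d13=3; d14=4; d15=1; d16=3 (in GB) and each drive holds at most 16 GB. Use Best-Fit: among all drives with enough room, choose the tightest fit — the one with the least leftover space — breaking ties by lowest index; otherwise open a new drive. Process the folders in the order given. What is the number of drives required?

Put d1 (1 GB) in drive 1; 15 GB remain.
Put d2 (1 GB) in drive 1; 14 GB remain.
Put d3 (10 GB) in drive 1; 4 GB remain.
Put d4 (4 GB) in drive 1; 0 GB remain.
Put d5 (9 GB) in drive 2; 7 GB remain.
Put d6 (2 GB) in drive 2; 5 GB remain.
Put d7 (1 GB) in drive 2; 4 GB remain.
Put d8 (1 GB) in drive 2; 3 GB remain.
Put d9 (3 GB) in drive 2; 0 GB remain.
Put d10 (10 GB) in drive 3; 6 GB remain.
Put d11 (10 GB) in drive 4; 6 GB remain.
Put d12 (11 GB) in drive 5; 5 GB remain.
Put d13 (3 GB) in drive 5; 2 GB remain.
Put d14 (4 GB) in drive 3; 2 GB remain.
Put d15 (1 GB) in drive 3; 1 GB remain.
Put d16 (3 GB) in drive 4; 3 GB remain.

5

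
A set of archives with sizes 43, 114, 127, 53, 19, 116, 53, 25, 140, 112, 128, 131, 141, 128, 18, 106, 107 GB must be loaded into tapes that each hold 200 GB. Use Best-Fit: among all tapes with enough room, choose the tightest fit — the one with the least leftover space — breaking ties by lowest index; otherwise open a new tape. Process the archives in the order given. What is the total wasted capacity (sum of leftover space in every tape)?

43 GB → tape 1 (remaining 157 GB)
114 GB → tape 1 (remaining 43 GB)
127 GB → tape 2 (remaining 73 GB)
53 GB → tape 2 (remaining 20 GB)
19 GB → tape 2 (remaining 1 GB)
116 GB → tape 3 (remaining 84 GB)
53 GB → tape 3 (remaining 31 GB)
25 GB → tape 3 (remaining 6 GB)
140 GB → tape 4 (remaining 60 GB)
112 GB → tape 5 (remaining 88 GB)
128 GB → tape 6 (remaining 72 GB)
131 GB → tape 7 (remaining 69 GB)
141 GB → tape 8 (remaining 59 GB)
128 GB → tape 9 (remaining 72 GB)
18 GB → tape 1 (remaining 25 GB)
106 GB → tape 10 (remaining 94 GB)
107 GB → tape 11 (remaining 93 GB)
11 tapes × 200 GB = 2200 GB; used 1561 GB; unused 639 GB.

639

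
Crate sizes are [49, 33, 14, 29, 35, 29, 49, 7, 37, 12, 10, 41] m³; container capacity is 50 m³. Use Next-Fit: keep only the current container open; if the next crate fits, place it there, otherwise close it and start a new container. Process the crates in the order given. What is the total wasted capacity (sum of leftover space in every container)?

105

49 m³ → container 1 (remaining 1 m³)
33 m³ → container 2 (remaining 17 m³)
14 m³ → container 2 (remaining 3 m³)
29 m³ → container 3 (remaining 21 m³)
35 m³ → container 4 (remaining 15 m³)
29 m³ → container 5 (remaining 21 m³)
49 m³ → container 6 (remaining 1 m³)
7 m³ → container 7 (remaining 43 m³)
37 m³ → container 7 (remaining 6 m³)
12 m³ → container 8 (remaining 38 m³)
10 m³ → container 8 (remaining 28 m³)
41 m³ → container 9 (remaining 9 m³)
9 containers × 50 m³ = 450 m³; used 345 m³; unused 105 m³.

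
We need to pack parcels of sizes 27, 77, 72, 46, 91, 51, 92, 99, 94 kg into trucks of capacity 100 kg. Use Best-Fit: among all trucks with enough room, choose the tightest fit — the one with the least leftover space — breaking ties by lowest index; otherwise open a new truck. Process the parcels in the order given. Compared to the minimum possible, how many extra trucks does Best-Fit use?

Best-Fit: [27,72] [77] [46,51] [91] [92] [99] [94] → 7 trucks.
Total size 649 kg; any packing needs at least ⌈649/100⌉ = 7 trucks.
So 7 is already optimal.

0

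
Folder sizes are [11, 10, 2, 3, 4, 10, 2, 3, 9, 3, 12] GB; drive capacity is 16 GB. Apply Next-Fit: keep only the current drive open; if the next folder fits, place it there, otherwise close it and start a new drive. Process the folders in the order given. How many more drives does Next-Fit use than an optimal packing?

Next-Fit: [11] [10,2,3] [4,10,2] [3,9,3] [12] → 5 drives.
Total size 69 GB; any packing needs at least ⌈69/16⌉ = 5 drives.
So 5 is already optimal.

0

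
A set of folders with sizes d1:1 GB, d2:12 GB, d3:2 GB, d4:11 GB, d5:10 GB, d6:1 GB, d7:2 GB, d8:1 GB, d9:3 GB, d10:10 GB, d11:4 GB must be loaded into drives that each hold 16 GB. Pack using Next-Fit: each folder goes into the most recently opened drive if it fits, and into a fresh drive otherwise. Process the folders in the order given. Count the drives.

5

d1 (1 GB) → drive 1 (remaining 15 GB)
d2 (12 GB) → drive 1 (remaining 3 GB)
d3 (2 GB) → drive 1 (remaining 1 GB)
d4 (11 GB) → drive 2 (remaining 5 GB)
d5 (10 GB) → drive 3 (remaining 6 GB)
d6 (1 GB) → drive 3 (remaining 5 GB)
d7 (2 GB) → drive 3 (remaining 3 GB)
d8 (1 GB) → drive 3 (remaining 2 GB)
d9 (3 GB) → drive 4 (remaining 13 GB)
d10 (10 GB) → drive 4 (remaining 3 GB)
d11 (4 GB) → drive 5 (remaining 12 GB)
Final drives: [1,12,2] [11] [10,1,2,1] [3,10] [4].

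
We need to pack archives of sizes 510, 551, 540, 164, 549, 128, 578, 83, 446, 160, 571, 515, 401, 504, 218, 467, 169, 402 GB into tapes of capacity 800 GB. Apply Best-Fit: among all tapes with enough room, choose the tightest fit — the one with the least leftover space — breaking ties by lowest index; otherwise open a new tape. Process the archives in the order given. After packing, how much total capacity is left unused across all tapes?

2644

tape 1: place 510 GB, 290 GB left
tape 2: place 551 GB, 249 GB left
tape 3: place 540 GB, 260 GB left
tape 2: place 164 GB, 85 GB left
tape 4: place 549 GB, 251 GB left
tape 4: place 128 GB, 123 GB left
tape 5: place 578 GB, 222 GB left
tape 2: place 83 GB, 2 GB left
tape 6: place 446 GB, 354 GB left
tape 5: place 160 GB, 62 GB left
tape 7: place 571 GB, 229 GB left
tape 8: place 515 GB, 285 GB left
tape 9: place 401 GB, 399 GB left
tape 10: place 504 GB, 296 GB left
tape 7: place 218 GB, 11 GB left
tape 11: place 467 GB, 333 GB left
tape 3: place 169 GB, 91 GB left
tape 12: place 402 GB, 398 GB left
12 tapes × 800 GB = 9600 GB; used 6956 GB; unused 2644 GB.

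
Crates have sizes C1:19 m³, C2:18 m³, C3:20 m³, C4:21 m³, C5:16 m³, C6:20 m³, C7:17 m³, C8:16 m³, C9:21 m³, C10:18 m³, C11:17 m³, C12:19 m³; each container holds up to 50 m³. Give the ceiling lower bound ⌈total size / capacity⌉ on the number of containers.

Total size = 19 + 18 + 20 + 21 + 16 + 20 + 17 + 16 + 21 + 18 + 17 + 19 = 222 m³.
⌈222 / 50⌉ = 5.

5 containers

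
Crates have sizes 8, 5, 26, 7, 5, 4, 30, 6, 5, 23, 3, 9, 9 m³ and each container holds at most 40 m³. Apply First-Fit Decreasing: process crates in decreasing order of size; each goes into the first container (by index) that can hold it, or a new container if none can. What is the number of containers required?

Sorted descending: 30, 26, 23, 9, 9, 8, 7, 6, 5, 5, 5, 4, 3.
container 1: place 30 m³, 10 m³ left
container 2: place 26 m³, 14 m³ left
container 3: place 23 m³, 17 m³ left
container 1: place 9 m³, 1 m³ left
container 2: place 9 m³, 5 m³ left
container 3: place 8 m³, 9 m³ left
container 3: place 7 m³, 2 m³ left
container 4: place 6 m³, 34 m³ left
container 2: place 5 m³, 0 m³ left
container 4: place 5 m³, 29 m³ left
container 4: place 5 m³, 24 m³ left
container 4: place 4 m³, 20 m³ left
container 4: place 3 m³, 17 m³ left
Final containers: [30,9] [26,9,5] [23,8,7] [6,5,5,4,3].

4 containers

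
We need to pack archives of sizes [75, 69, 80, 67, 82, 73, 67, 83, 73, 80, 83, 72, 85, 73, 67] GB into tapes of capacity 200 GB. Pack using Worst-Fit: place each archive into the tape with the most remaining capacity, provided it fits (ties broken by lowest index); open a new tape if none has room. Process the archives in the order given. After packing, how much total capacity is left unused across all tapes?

75 GB → tape 1 (remaining 125 GB)
69 GB → tape 1 (remaining 56 GB)
80 GB → tape 2 (remaining 120 GB)
67 GB → tape 2 (remaining 53 GB)
82 GB → tape 3 (remaining 118 GB)
73 GB → tape 3 (remaining 45 GB)
67 GB → tape 4 (remaining 133 GB)
83 GB → tape 4 (remaining 50 GB)
73 GB → tape 5 (remaining 127 GB)
80 GB → tape 5 (remaining 47 GB)
83 GB → tape 6 (remaining 117 GB)
72 GB → tape 6 (remaining 45 GB)
85 GB → tape 7 (remaining 115 GB)
73 GB → tape 7 (remaining 42 GB)
67 GB → tape 8 (remaining 133 GB)
8 tapes × 200 GB = 1600 GB; used 1129 GB; unused 471 GB.

471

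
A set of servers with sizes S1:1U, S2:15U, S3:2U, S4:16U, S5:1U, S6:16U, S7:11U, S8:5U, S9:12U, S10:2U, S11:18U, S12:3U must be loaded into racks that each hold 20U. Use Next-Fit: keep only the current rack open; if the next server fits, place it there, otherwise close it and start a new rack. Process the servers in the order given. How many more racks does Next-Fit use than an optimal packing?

Next-Fit: [1,15,2] [16,1] [16] [11,5] [12,2] [18] [3] → 7 racks.
Total size 102U; any packing needs at least ⌈102/20⌉ = 6 racks.
An optimal packing achieves that bound: [18,2] [16,3,1] [16,2,1] [15,5] [12] [11] → 6 racks.
Excess: 7 − 6 = 1.

1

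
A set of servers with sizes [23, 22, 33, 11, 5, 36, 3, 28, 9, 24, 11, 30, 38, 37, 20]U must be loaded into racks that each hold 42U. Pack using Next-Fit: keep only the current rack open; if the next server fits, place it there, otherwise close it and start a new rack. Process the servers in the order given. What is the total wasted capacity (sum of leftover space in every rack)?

23U → rack 1 (remaining 19U)
22U → rack 2 (remaining 20U)
33U → rack 3 (remaining 9U)
11U → rack 4 (remaining 31U)
5U → rack 4 (remaining 26U)
36U → rack 5 (remaining 6U)
3U → rack 5 (remaining 3U)
28U → rack 6 (remaining 14U)
9U → rack 6 (remaining 5U)
24U → rack 7 (remaining 18U)
11U → rack 7 (remaining 7U)
30U → rack 8 (remaining 12U)
38U → rack 9 (remaining 4U)
37U → rack 10 (remaining 5U)
20U → rack 11 (remaining 22U)
11 racks × 42U = 462U; used 330U; unused 132U.

132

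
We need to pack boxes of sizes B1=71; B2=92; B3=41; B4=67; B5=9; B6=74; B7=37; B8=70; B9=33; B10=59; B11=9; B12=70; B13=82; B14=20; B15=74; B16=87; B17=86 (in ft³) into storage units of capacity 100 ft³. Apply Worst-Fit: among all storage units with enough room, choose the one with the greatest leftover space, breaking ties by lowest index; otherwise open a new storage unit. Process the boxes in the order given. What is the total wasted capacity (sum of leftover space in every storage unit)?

B1 (71 ft³) → storage unit 1 (remaining 29 ft³)
B2 (92 ft³) → storage unit 2 (remaining 8 ft³)
B3 (41 ft³) → storage unit 3 (remaining 59 ft³)
B4 (67 ft³) → storage unit 4 (remaining 33 ft³)
B5 (9 ft³) → storage unit 3 (remaining 50 ft³)
B6 (74 ft³) → storage unit 5 (remaining 26 ft³)
B7 (37 ft³) → storage unit 3 (remaining 13 ft³)
B8 (70 ft³) → storage unit 6 (remaining 30 ft³)
B9 (33 ft³) → storage unit 4 (remaining 0 ft³)
B10 (59 ft³) → storage unit 7 (remaining 41 ft³)
B11 (9 ft³) → storage unit 7 (remaining 32 ft³)
B12 (70 ft³) → storage unit 8 (remaining 30 ft³)
B13 (82 ft³) → storage unit 9 (remaining 18 ft³)
B14 (20 ft³) → storage unit 7 (remaining 12 ft³)
B15 (74 ft³) → storage unit 10 (remaining 26 ft³)
B16 (87 ft³) → storage unit 11 (remaining 13 ft³)
B17 (86 ft³) → storage unit 12 (remaining 14 ft³)
12 storage units × 100 ft³ = 1200 ft³; used 981 ft³; unused 219 ft³.

219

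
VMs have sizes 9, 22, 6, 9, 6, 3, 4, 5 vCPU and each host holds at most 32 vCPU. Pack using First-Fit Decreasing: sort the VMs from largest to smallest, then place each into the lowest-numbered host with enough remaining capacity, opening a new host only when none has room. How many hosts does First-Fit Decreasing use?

Sorted descending: 22, 9, 9, 6, 6, 5, 4, 3.
host 1: place 22 vCPU, 10 vCPU left
host 1: place 9 vCPU, 1 vCPU left
host 2: place 9 vCPU, 23 vCPU left
host 2: place 6 vCPU, 17 vCPU left
host 2: place 6 vCPU, 11 vCPU left
host 2: place 5 vCPU, 6 vCPU left
host 2: place 4 vCPU, 2 vCPU left
host 3: place 3 vCPU, 29 vCPU left

3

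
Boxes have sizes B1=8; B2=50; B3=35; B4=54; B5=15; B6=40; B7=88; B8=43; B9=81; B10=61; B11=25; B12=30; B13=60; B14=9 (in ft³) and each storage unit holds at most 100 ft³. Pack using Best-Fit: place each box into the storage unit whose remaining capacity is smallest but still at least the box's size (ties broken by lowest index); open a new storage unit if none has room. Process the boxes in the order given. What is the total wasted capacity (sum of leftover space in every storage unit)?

storage unit 1: place B1 (8 ft³), 92 ft³ left
storage unit 1: place B2 (50 ft³), 42 ft³ left
storage unit 1: place B3 (35 ft³), 7 ft³ left
storage unit 2: place B4 (54 ft³), 46 ft³ left
storage unit 2: place B5 (15 ft³), 31 ft³ left
storage unit 3: place B6 (40 ft³), 60 ft³ left
storage unit 4: place B7 (88 ft³), 12 ft³ left
storage unit 3: place B8 (43 ft³), 17 ft³ left
storage unit 5: place B9 (81 ft³), 19 ft³ left
storage unit 6: place B10 (61 ft³), 39 ft³ left
storage unit 2: place B11 (25 ft³), 6 ft³ left
storage unit 6: place B12 (30 ft³), 9 ft³ left
storage unit 7: place B13 (60 ft³), 40 ft³ left
storage unit 6: place B14 (9 ft³), 0 ft³ left
7 storage units × 100 ft³ = 700 ft³; used 599 ft³; unused 101 ft³.

101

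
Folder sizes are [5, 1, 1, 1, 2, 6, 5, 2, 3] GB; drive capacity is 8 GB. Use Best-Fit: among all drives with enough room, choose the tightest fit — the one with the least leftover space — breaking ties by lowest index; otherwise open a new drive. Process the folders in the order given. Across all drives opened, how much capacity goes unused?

6

5 GB → drive 1 (remaining 3 GB)
1 GB → drive 1 (remaining 2 GB)
1 GB → drive 1 (remaining 1 GB)
1 GB → drive 1 (remaining 0 GB)
2 GB → drive 2 (remaining 6 GB)
6 GB → drive 2 (remaining 0 GB)
5 GB → drive 3 (remaining 3 GB)
2 GB → drive 3 (remaining 1 GB)
3 GB → drive 4 (remaining 5 GB)
4 drives × 8 GB = 32 GB; used 26 GB; unused 6 GB.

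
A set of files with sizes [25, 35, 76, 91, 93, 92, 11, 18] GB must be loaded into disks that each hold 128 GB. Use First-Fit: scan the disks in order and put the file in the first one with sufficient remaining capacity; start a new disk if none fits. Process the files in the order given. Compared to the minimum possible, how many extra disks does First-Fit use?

First-Fit: [25,35,11,18] [76] [91] [93] [92] → 5 disks.
Total size 441 GB; any packing needs at least ⌈441/128⌉ = 4 disks.
An optimal packing achieves that bound: [93,35] [92,25,11] [91,18] [76] → 4 disks.
Excess: 5 − 4 = 1.

1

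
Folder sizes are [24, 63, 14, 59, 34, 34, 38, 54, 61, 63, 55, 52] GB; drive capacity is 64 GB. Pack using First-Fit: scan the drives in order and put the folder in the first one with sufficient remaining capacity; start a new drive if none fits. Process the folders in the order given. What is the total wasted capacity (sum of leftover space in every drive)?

24 GB → drive 1 (remaining 40 GB)
63 GB → drive 2 (remaining 1 GB)
14 GB → drive 1 (remaining 26 GB)
59 GB → drive 3 (remaining 5 GB)
34 GB → drive 4 (remaining 30 GB)
34 GB → drive 5 (remaining 30 GB)
38 GB → drive 6 (remaining 26 GB)
54 GB → drive 7 (remaining 10 GB)
61 GB → drive 8 (remaining 3 GB)
63 GB → drive 9 (remaining 1 GB)
55 GB → drive 10 (remaining 9 GB)
52 GB → drive 11 (remaining 12 GB)
11 drives × 64 GB = 704 GB; used 551 GB; unused 153 GB.

153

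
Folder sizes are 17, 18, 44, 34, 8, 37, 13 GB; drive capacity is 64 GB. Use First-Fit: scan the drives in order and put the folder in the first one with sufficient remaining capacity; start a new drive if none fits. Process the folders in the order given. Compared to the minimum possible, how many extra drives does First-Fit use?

1

First-Fit: [17,18,8,13] [44] [34] [37] → 4 drives.
Total size 171 GB; any packing needs at least ⌈171/64⌉ = 3 drives.
An optimal packing achieves that bound: [44,18] [37,17,8] [34,13] → 3 drives.
Excess: 4 − 3 = 1.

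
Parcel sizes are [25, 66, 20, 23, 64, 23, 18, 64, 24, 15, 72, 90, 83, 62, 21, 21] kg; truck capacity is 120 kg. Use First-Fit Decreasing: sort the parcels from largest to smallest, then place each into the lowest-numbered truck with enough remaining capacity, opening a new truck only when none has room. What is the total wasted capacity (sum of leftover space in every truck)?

Sorted descending: 90, 83, 72, 66, 64, 64, 62, 25, 24, 23, 23, 21, 21, 20, 18, 15.
Put 90 kg in truck 1; 30 kg remain.
Put 83 kg in truck 2; 37 kg remain.
Put 72 kg in truck 3; 48 kg remain.
Put 66 kg in truck 4; 54 kg remain.
Put 64 kg in truck 5; 56 kg remain.
Put 64 kg in truck 6; 56 kg remain.
Put 62 kg in truck 7; 58 kg remain.
Put 25 kg in truck 1; 5 kg remain.
Put 24 kg in truck 2; 13 kg remain.
Put 23 kg in truck 3; 25 kg remain.
Put 23 kg in truck 3; 2 kg remain.
Put 21 kg in truck 4; 33 kg remain.
Put 21 kg in truck 4; 12 kg remain.
Put 20 kg in truck 5; 36 kg remain.
Put 18 kg in truck 5; 18 kg remain.
Put 15 kg in truck 5; 3 kg remain.
7 trucks × 120 kg = 840 kg; used 691 kg; unused 149 kg.

149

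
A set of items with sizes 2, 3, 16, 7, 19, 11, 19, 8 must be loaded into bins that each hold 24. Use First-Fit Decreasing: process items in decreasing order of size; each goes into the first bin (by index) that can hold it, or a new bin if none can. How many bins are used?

Sorted descending: 19, 19, 16, 11, 8, 7, 3, 2.
19 → bin 1 (remaining 5)
19 → bin 2 (remaining 5)
16 → bin 3 (remaining 8)
11 → bin 4 (remaining 13)
8 → bin 3 (remaining 0)
7 → bin 4 (remaining 6)
3 → bin 1 (remaining 2)
2 → bin 1 (remaining 0)
Final bins: [19,3,2] [19] [16,8] [11,7].

4 bins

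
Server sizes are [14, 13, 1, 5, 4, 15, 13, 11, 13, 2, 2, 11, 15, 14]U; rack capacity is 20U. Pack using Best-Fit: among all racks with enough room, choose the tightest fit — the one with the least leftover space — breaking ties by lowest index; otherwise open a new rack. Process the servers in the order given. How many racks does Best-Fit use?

9

Put 14U in rack 1; 6U remain.
Put 13U in rack 2; 7U remain.
Put 1U in rack 1; 5U remain.
Put 5U in rack 1; 0U remain.
Put 4U in rack 2; 3U remain.
Put 15U in rack 3; 5U remain.
Put 13U in rack 4; 7U remain.
Put 11U in rack 5; 9U remain.
Put 13U in rack 6; 7U remain.
Put 2U in rack 2; 1U remain.
Put 2U in rack 3; 3U remain.
Put 11U in rack 7; 9U remain.
Put 15U in rack 8; 5U remain.
Put 14U in rack 9; 6U remain.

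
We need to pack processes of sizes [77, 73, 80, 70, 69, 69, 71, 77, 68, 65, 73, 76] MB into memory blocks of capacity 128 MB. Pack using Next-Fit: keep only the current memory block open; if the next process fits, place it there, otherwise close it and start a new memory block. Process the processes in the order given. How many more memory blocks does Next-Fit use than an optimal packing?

Next-Fit: [77] [73] [80] [70] [69] [69] [71] [77] [68] [65] [73] [76] → 12 memory blocks.
12 processes exceed 64 MB (half the capacity), and no two of those can share a memory block, so at least 12 memory blocks are needed.
So 12 is already optimal.

0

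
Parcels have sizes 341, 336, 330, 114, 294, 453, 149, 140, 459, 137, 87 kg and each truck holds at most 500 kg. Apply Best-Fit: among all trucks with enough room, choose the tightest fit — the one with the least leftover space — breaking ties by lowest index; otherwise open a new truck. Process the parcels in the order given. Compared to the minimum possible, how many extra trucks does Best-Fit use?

1

Best-Fit: [341,114] [336,149] [330,140] [294,137] [453] [459] [87] → 7 trucks.
Total size 2840 kg; any packing needs at least ⌈2840/500⌉ = 6 trucks.
An optimal packing achieves that bound: [459] [453] [341,149] [336,140] [330,137] [294,114,87] → 6 trucks.
Excess: 7 − 6 = 1.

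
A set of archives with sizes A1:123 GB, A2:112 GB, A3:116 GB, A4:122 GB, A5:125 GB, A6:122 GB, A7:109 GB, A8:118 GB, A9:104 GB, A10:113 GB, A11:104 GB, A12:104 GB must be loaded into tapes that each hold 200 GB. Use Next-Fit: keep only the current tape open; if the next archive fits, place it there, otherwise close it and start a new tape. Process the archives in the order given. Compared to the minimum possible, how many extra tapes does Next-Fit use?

Next-Fit: [123] [112] [116] [122] [125] [122] [109] [118] [104] [113] [104] [104] → 12 tapes.
12 archives exceed 100 GB (half the capacity), and no two of those can share a tape, so at least 12 tapes are needed.
So 12 is already optimal.

0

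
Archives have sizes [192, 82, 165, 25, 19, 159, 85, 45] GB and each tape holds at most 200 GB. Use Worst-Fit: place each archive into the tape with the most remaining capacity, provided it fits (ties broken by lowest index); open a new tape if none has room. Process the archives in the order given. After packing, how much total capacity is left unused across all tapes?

Put 192 GB in tape 1; 8 GB remain.
Put 82 GB in tape 2; 118 GB remain.
Put 165 GB in tape 3; 35 GB remain.
Put 25 GB in tape 2; 93 GB remain.
Put 19 GB in tape 2; 74 GB remain.
Put 159 GB in tape 4; 41 GB remain.
Put 85 GB in tape 5; 115 GB remain.
Put 45 GB in tape 5; 70 GB remain.
5 tapes × 200 GB = 1000 GB; used 772 GB; unused 228 GB.

228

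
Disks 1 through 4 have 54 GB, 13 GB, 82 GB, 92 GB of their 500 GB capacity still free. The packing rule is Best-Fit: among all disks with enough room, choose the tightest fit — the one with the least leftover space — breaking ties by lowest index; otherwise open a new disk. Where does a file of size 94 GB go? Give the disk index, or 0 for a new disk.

No disk has ≥ 94 GB free, so a new disk is opened.

0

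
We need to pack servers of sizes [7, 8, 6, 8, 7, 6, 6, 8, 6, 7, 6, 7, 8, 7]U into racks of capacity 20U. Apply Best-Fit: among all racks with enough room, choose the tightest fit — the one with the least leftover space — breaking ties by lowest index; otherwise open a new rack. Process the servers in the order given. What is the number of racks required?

Put 7U in rack 1; 13U remain.
Put 8U in rack 1; 5U remain.
Put 6U in rack 2; 14U remain.
Put 8U in rack 2; 6U remain.
Put 7U in rack 3; 13U remain.
Put 6U in rack 2; 0U remain.
Put 6U in rack 3; 7U remain.
Put 8U in rack 4; 12U remain.
Put 6U in rack 3; 1U remain.
Put 7U in rack 4; 5U remain.
Put 6U in rack 5; 14U remain.
Put 7U in rack 5; 7U remain.
Put 8U in rack 6; 12U remain.
Put 7U in rack 5; 0U remain.
Final racks: [7,8] [6,8,6] [7,6,6] [8,7] [6,7,7] [8].

6 racks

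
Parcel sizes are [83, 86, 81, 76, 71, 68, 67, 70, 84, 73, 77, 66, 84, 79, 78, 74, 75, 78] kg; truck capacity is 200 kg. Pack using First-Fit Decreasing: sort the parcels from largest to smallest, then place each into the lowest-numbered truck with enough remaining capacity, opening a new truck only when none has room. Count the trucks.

Sorted descending: 86, 84, 84, 83, 81, 79, 78, 78, 77, 76, 75, 74, 73, 71, 70, 68, 67, 66.
truck 1: place 86 kg, 114 kg left
truck 1: place 84 kg, 30 kg left
truck 2: place 84 kg, 116 kg left
truck 2: place 83 kg, 33 kg left
truck 3: place 81 kg, 119 kg left
truck 3: place 79 kg, 40 kg left
truck 4: place 78 kg, 122 kg left
truck 4: place 78 kg, 44 kg left
truck 5: place 77 kg, 123 kg left
truck 5: place 76 kg, 47 kg left
truck 6: place 75 kg, 125 kg left
truck 6: place 74 kg, 51 kg left
truck 7: place 73 kg, 127 kg left
truck 7: place 71 kg, 56 kg left
truck 8: place 70 kg, 130 kg left
truck 8: place 68 kg, 62 kg left
truck 9: place 67 kg, 133 kg left
truck 9: place 66 kg, 67 kg left
Final trucks: [86,84] [84,83] [81,79] [78,78] [77,76] [75,74] [73,71] [70,68] [67,66].

9 trucks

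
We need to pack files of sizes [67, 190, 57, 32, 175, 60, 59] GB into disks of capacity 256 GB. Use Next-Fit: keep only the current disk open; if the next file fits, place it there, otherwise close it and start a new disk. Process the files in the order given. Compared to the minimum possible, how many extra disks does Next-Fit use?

1

Next-Fit: [67] [190,57] [32,175] [60,59] → 4 disks.
Total size 640 GB; any packing needs at least ⌈640/256⌉ = 3 disks.
An optimal packing achieves that bound: [190,60] [175,67] [59,57,32] → 3 disks.
Excess: 4 − 3 = 1.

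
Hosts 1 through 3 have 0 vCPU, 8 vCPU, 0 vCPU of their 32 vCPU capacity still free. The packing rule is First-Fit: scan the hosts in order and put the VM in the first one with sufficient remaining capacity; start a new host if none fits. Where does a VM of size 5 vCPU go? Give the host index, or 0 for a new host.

Hosts with room: host 2 (8 vCPU).
The first with room is host 2.

2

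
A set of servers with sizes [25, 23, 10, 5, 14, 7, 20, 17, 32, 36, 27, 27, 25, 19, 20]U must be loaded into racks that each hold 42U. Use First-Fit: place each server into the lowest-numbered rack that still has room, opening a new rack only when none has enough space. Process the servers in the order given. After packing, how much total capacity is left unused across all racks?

71

Put 25U in rack 1; 17U remain.
Put 23U in rack 2; 19U remain.
Put 10U in rack 1; 7U remain.
Put 5U in rack 1; 2U remain.
Put 14U in rack 2; 5U remain.
Put 7U in rack 3; 35U remain.
Put 20U in rack 3; 15U remain.
Put 17U in rack 4; 25U remain.
Put 32U in rack 5; 10U remain.
Put 36U in rack 6; 6U remain.
Put 27U in rack 7; 15U remain.
Put 27U in rack 8; 15U remain.
Put 25U in rack 4; 0U remain.
Put 19U in rack 9; 23U remain.
Put 20U in rack 9; 3U remain.
9 racks × 42U = 378U; used 307U; unused 71U.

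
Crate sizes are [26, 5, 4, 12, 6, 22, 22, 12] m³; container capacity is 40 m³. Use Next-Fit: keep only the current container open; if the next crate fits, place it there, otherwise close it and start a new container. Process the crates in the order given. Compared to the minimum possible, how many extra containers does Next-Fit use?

Next-Fit: [26,5,4] [12,6,22] [22,12] → 3 containers.
Total size 109 m³; any packing needs at least ⌈109/40⌉ = 3 containers.
So 3 is already optimal.

0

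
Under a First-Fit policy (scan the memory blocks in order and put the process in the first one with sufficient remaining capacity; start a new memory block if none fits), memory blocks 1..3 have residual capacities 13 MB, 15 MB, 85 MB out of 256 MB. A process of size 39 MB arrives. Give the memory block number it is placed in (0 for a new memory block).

3

Memory blocks with room: memory block 3 (85 MB).
The first with room is memory block 3.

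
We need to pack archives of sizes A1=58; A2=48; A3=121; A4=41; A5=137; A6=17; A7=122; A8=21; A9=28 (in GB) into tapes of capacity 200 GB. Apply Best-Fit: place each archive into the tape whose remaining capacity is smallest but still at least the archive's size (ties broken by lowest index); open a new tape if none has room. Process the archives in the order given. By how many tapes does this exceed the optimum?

1

Best-Fit: [58,48] [121,41,17,21] [137,28] [122] → 4 tapes.
Total size 593 GB; any packing needs at least ⌈593/200⌉ = 3 tapes.
An optimal packing achieves that bound: [137,58] [122,48,28] [121,41,21,17] → 3 tapes.
Excess: 4 − 3 = 1.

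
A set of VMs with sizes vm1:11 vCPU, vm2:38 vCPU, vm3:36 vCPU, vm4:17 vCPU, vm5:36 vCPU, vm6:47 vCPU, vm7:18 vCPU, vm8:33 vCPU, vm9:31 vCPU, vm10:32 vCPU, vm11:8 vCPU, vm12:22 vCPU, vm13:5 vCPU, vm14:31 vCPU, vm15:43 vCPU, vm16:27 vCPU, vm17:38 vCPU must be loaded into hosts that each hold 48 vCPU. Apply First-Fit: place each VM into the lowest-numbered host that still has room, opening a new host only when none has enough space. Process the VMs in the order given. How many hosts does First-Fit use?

vm1 (11 vCPU) → host 1 (remaining 37 vCPU)
vm2 (38 vCPU) → host 2 (remaining 10 vCPU)
vm3 (36 vCPU) → host 1 (remaining 1 vCPU)
vm4 (17 vCPU) → host 3 (remaining 31 vCPU)
vm5 (36 vCPU) → host 4 (remaining 12 vCPU)
vm6 (47 vCPU) → host 5 (remaining 1 vCPU)
vm7 (18 vCPU) → host 3 (remaining 13 vCPU)
vm8 (33 vCPU) → host 6 (remaining 15 vCPU)
vm9 (31 vCPU) → host 7 (remaining 17 vCPU)
vm10 (32 vCPU) → host 8 (remaining 16 vCPU)
vm11 (8 vCPU) → host 2 (remaining 2 vCPU)
vm12 (22 vCPU) → host 9 (remaining 26 vCPU)
vm13 (5 vCPU) → host 3 (remaining 8 vCPU)
vm14 (31 vCPU) → host 10 (remaining 17 vCPU)
vm15 (43 vCPU) → host 11 (remaining 5 vCPU)
vm16 (27 vCPU) → host 12 (remaining 21 vCPU)
vm17 (38 vCPU) → host 13 (remaining 10 vCPU)
Final hosts: [11,36] [38,8] [17,18,5] [36] [47] [33] [31] [32] [22] [31] [43] [27] [38].

13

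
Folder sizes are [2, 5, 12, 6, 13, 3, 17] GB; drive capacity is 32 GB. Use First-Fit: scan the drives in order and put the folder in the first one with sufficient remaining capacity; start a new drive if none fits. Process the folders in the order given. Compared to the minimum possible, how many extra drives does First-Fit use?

0

First-Fit: [2,5,12,6,3] [13,17] → 2 drives.
Total size 58 GB; any packing needs at least ⌈58/32⌉ = 2 drives.
So 2 is already optimal.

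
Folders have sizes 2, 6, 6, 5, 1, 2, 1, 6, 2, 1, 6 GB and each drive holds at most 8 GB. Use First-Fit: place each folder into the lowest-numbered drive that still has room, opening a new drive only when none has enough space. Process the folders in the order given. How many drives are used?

2 GB → drive 1 (remaining 6 GB)
6 GB → drive 1 (remaining 0 GB)
6 GB → drive 2 (remaining 2 GB)
5 GB → drive 3 (remaining 3 GB)
1 GB → drive 2 (remaining 1 GB)
2 GB → drive 3 (remaining 1 GB)
1 GB → drive 2 (remaining 0 GB)
6 GB → drive 4 (remaining 2 GB)
2 GB → drive 4 (remaining 0 GB)
1 GB → drive 3 (remaining 0 GB)
6 GB → drive 5 (remaining 2 GB)
Final drives: [2,6] [6,1,1] [5,2,1] [6,2] [6].

5 drives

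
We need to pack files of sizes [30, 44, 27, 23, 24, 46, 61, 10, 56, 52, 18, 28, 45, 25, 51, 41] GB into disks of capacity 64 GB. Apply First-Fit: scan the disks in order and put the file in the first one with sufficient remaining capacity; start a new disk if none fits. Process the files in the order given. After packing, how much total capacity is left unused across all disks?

123

disk 1: place 30 GB, 34 GB left
disk 2: place 44 GB, 20 GB left
disk 1: place 27 GB, 7 GB left
disk 3: place 23 GB, 41 GB left
disk 3: place 24 GB, 17 GB left
disk 4: place 46 GB, 18 GB left
disk 5: place 61 GB, 3 GB left
disk 2: place 10 GB, 10 GB left
disk 6: place 56 GB, 8 GB left
disk 7: place 52 GB, 12 GB left
disk 4: place 18 GB, 0 GB left
disk 8: place 28 GB, 36 GB left
disk 9: place 45 GB, 19 GB left
disk 8: place 25 GB, 11 GB left
disk 10: place 51 GB, 13 GB left
disk 11: place 41 GB, 23 GB left
11 disks × 64 GB = 704 GB; used 581 GB; unused 123 GB.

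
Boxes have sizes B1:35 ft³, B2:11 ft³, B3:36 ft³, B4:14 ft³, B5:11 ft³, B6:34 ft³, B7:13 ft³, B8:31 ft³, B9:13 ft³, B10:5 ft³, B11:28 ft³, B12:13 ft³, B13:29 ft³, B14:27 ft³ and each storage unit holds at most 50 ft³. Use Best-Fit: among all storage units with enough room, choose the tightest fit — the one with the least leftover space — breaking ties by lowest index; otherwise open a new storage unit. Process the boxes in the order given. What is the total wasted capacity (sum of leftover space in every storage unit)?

50

Put B1 (35 ft³) in storage unit 1; 15 ft³ remain.
Put B2 (11 ft³) in storage unit 1; 4 ft³ remain.
Put B3 (36 ft³) in storage unit 2; 14 ft³ remain.
Put B4 (14 ft³) in storage unit 2; 0 ft³ remain.
Put B5 (11 ft³) in storage unit 3; 39 ft³ remain.
Put B6 (34 ft³) in storage unit 3; 5 ft³ remain.
Put B7 (13 ft³) in storage unit 4; 37 ft³ remain.
Put B8 (31 ft³) in storage unit 4; 6 ft³ remain.
Put B9 (13 ft³) in storage unit 5; 37 ft³ remain.
Put B10 (5 ft³) in storage unit 3; 0 ft³ remain.
Put B11 (28 ft³) in storage unit 5; 9 ft³ remain.
Put B12 (13 ft³) in storage unit 6; 37 ft³ remain.
Put B13 (29 ft³) in storage unit 6; 8 ft³ remain.
Put B14 (27 ft³) in storage unit 7; 23 ft³ remain.
7 storage units × 50 ft³ = 350 ft³; used 300 ft³; unused 50 ft³.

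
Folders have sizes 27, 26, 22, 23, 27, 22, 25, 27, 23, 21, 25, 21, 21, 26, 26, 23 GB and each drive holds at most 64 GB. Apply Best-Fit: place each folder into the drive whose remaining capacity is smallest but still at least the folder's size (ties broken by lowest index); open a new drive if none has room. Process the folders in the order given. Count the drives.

27 GB → drive 1 (remaining 37 GB)
26 GB → drive 1 (remaining 11 GB)
22 GB → drive 2 (remaining 42 GB)
23 GB → drive 2 (remaining 19 GB)
27 GB → drive 3 (remaining 37 GB)
22 GB → drive 3 (remaining 15 GB)
25 GB → drive 4 (remaining 39 GB)
27 GB → drive 4 (remaining 12 GB)
23 GB → drive 5 (remaining 41 GB)
21 GB → drive 5 (remaining 20 GB)
25 GB → drive 6 (remaining 39 GB)
21 GB → drive 6 (remaining 18 GB)
21 GB → drive 7 (remaining 43 GB)
26 GB → drive 7 (remaining 17 GB)
26 GB → drive 8 (remaining 38 GB)
23 GB → drive 8 (remaining 15 GB)

8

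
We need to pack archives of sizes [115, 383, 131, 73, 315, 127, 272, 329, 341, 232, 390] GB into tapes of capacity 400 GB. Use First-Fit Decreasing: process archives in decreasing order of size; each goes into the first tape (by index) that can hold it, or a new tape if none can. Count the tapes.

8 tapes

Sorted descending: 390, 383, 341, 329, 315, 272, 232, 131, 127, 115, 73.
390 GB → tape 1 (remaining 10 GB)
383 GB → tape 2 (remaining 17 GB)
341 GB → tape 3 (remaining 59 GB)
329 GB → tape 4 (remaining 71 GB)
315 GB → tape 5 (remaining 85 GB)
272 GB → tape 6 (remaining 128 GB)
232 GB → tape 7 (remaining 168 GB)
131 GB → tape 7 (remaining 37 GB)
127 GB → tape 6 (remaining 1 GB)
115 GB → tape 8 (remaining 285 GB)
73 GB → tape 5 (remaining 12 GB)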